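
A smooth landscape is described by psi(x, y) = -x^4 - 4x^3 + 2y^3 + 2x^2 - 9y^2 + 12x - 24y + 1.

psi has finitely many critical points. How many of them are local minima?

psi separates as a function of x plus a function of y, so ∇psi=0 decouples.
∂psi/∂x = -4(x - 1)(x + 1)(x + 3) = 0 at x ∈ {-3, -1, 1}; ∂psi/∂y = 6(y - 4)(y + 1) = 0 at y ∈ {-1, 4}.
The Hessian is diagonal: diag(psi_xx, psi_yy). Second derivatives: psi_xx(-3)=-32, psi_xx(-1)=16, psi_xx(1)=-32; psi_yy(-1)=-30, psi_yy(4)=30.
Local minima occur where both diagonal entries positive: (-1, 4). Count: 1.

1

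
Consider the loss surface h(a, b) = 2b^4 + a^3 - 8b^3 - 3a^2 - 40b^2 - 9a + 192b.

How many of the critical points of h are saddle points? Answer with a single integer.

3

h separates as a function of a plus a function of b, so ∇h=0 decouples.
∂h/∂a = 3(a - 3)(a + 1) = 0 at a ∈ {-1, 3}; ∂h/∂b = 8(b - 4)(b - 2)(b + 3) = 0 at b ∈ {-3, 2, 4}.
The Hessian is diagonal: diag(h_aa, h_bb). Second derivatives: h_aa(-1)=-12, h_aa(3)=12; h_bb(-3)=280, h_bb(2)=-80, h_bb(4)=112.
Saddle points occur where the two diagonal entries have opposite signs: (-1, -3), (-1, 4), (3, 2). Count: 3.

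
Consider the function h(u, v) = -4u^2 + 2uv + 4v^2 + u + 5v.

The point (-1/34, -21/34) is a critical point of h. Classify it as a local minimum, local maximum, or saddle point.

The Hessian of h is constant: H = [[-8, 2], [2, 8]].
det(H) = (-8)·8 − 2² = -68.
Since det(H) < 0, H is indefinite and the critical point is a saddle point.

saddle point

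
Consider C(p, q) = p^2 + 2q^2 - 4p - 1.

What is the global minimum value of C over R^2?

-5

C(p,q) separates as A(p) + B(q) − 1, so its minimum is min A + min B − 1.
A'(p) = 2p - 4 vanishes at p ∈ {2}; B'(q) = 4q vanishes at q ∈ {0}.
Local minima of A (where A''>0): A(2)=-4. Local minima of B: B(0)=0.
So the global minimum of C is A(2) + B(0) − 1 = -4 + 0 − 1 = -5, attained at (2, 0).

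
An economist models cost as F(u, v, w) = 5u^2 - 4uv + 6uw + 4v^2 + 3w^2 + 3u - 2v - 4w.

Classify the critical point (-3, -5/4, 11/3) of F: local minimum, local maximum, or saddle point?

local minimum

The Hessian is constant: H = [[10, -4, 6], [-4, 8, 0], [6, 0, 6]].
Leading principal minors: Δ₁ = 10, Δ₂ = 64, Δ₃ = 96.
All leading minors are positive, so H is positive definite: a local minimum.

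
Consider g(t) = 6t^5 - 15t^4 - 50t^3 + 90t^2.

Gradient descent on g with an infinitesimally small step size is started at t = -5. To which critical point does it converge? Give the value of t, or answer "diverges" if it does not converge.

diverges

g'(t) = 30t(t - 3)(t - 1)(t + 2), so g'(-5) = 21600.
Gradient descent moves in the -g' direction, i.e. t is decreasing.
There is no critical point below t=-5, and g' keeps the same sign, so the iterate runs off to −∞.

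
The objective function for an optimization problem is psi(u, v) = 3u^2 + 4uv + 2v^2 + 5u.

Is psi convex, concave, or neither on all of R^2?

psi is quadratic, so its Hessian is the constant matrix H = [[6, 4], [4, 4]].
det(H) = 8, tr(H) = 10.
det(H) > 0 and tr(H) > 0, so H is positive definite everywhere: convex.

convex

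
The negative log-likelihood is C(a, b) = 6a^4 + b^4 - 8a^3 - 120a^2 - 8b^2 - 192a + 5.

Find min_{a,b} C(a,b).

-1675

C(a,b) separates as P(a) + Q(b) + 5, so its minimum is min P + min Q + 5.
P'(a) = 24(a - 4)(a + 1)(a + 2) vanishes at a ∈ {-2, -1, 4}; Q'(b) = 4b(b - 2)(b + 2) vanishes at b ∈ {-2, 0, 2}.
Local minima of P (where P''>0): P(-2)=64, P(4)=-1664. Local minima of Q: Q(-2)=-16, Q(2)=-16.
So the global minimum of C is P(4) + Q(-2) + 5 = -1664 − 16 + 5 = -1675, attained at (4, -2).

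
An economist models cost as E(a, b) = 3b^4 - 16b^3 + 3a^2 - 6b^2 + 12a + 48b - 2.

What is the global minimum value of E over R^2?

-174

E(a,b) separates as P(a) + Q(b) − 2, so its minimum is min P + min Q − 2.
P'(a) = 6a + 12 vanishes at a ∈ {-2}; Q'(b) = 12(b - 4)(b - 1)(b + 1) vanishes at b ∈ {-1, 1, 4}.
Local minima of P (where P''>0): P(-2)=-12. Local minima of Q: Q(-1)=-35, Q(4)=-160.
So the global minimum of E is P(-2) + Q(4) − 2 = -12 − 160 − 2 = -174, attained at (-2, 4).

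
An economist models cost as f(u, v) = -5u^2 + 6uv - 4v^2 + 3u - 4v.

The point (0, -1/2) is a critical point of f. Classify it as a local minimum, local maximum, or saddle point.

The Hessian of f is constant: H = [[-10, 6], [6, -8]].
det(H) = (-10)·(-8) − 6² = 44.
det(H) > 0 and tr(H) = -18 < 0, so H is negative definite and the point is a local maximum.

local maximum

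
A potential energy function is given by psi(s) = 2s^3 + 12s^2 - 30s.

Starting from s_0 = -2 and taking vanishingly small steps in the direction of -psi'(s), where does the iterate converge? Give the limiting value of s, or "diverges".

1

psi'(s) = 6(s - 1)(s + 5), so psi'(-2) = -54.
Gradient descent moves in the -psi' direction, i.e. s is increasing.
The nearest critical point in that direction is s = 1, where psi'' = 36 > 0 (a local minimum). The iterate converges there.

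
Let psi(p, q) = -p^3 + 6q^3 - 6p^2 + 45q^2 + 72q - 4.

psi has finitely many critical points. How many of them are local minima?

psi separates as a function of p plus a function of q, so ∇psi=0 decouples.
∂psi/∂p = -3p(p + 4) = 0 at p ∈ {-4, 0}; ∂psi/∂q = 18(q + 1)(q + 4) = 0 at q ∈ {-4, -1}.
The Hessian is diagonal: diag(psi_pp, psi_qq). Second derivatives: psi_pp(-4)=12, psi_pp(0)=-12; psi_qq(-4)=-54, psi_qq(-1)=54.
Local minima occur where both diagonal entries positive: (-4, -1). Count: 1.

1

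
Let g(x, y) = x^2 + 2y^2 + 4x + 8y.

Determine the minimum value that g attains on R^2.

-12

g(x,y) separates as P(x) + Q(y), so its minimum is min P + min Q.
P'(x) = 2x + 4 vanishes at x ∈ {-2}; Q'(y) = 4y + 8 vanishes at y ∈ {-2}.
Local minima of P (where P''>0): P(-2)=-4. Local minima of Q: Q(-2)=-8.
So the global minimum of g is P(-2) + Q(-2) = -4 − 8 = -12, attained at (-2, -2).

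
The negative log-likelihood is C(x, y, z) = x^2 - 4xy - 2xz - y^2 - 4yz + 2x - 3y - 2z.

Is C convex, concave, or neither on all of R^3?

C is quadratic, so its Hessian is the constant matrix H = [[2, -4, -2], [-4, -2, -4], [-2, -4, 0]].
Leading principal minors: 2, -20, -88.
Neither pattern holds ⇒ H is indefinite ⇒ neither convex nor concave.

neither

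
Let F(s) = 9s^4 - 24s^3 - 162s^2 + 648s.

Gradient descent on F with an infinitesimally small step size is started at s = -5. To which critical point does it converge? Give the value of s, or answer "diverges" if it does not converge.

-3

F'(s) = 36(s - 3)(s - 2)(s + 3), so F'(-5) = -4032.
Gradient descent moves in the -F' direction, i.e. s is increasing.
The nearest critical point in that direction is s = -3, where F'' = 1080 > 0 (a local minimum). The iterate converges there.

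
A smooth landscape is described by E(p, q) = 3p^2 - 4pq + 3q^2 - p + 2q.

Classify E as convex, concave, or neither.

E is quadratic, so its Hessian is the constant matrix H = [[6, -4], [-4, 6]].
det(H) = 20, tr(H) = 12.
det(H) > 0 and tr(H) > 0, so H is positive definite everywhere: convex.

convex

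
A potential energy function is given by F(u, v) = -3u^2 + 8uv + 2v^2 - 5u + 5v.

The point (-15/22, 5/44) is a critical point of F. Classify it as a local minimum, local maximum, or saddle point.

saddle point

The Hessian of F is constant: H = [[-6, 8], [8, 4]].
det(H) = (-6)·4 − 8² = -88.
Since det(H) < 0, H is indefinite and the critical point is a saddle point.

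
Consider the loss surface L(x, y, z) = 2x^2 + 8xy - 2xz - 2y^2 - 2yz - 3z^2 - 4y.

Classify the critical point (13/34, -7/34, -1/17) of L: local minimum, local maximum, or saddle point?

The Hessian is constant: H = [[4, 8, -2], [8, -4, -2], [-2, -2, -6]].
Leading principal minors: Δ₁ = 4, Δ₂ = -80, Δ₃ = 544.
The minors fit neither the all-positive nor the alternating-sign pattern, so H is indefinite: a saddle point.

saddle point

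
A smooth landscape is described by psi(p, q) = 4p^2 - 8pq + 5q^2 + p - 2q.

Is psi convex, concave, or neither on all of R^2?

psi is quadratic, so its Hessian is the constant matrix H = [[8, -8], [-8, 10]].
det(H) = 16, tr(H) = 18.
det(H) > 0 and tr(H) > 0, so H is positive definite everywhere: convex.

convex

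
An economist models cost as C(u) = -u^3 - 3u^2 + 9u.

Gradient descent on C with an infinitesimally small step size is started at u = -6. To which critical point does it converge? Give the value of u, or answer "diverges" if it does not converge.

C'(u) = -3(u - 1)(u + 3), so C'(-6) = -63.
Gradient descent moves in the -C' direction, i.e. u is increasing.
The nearest critical point in that direction is u = -3, where C'' = 12 > 0 (a local minimum). The iterate converges there.

-3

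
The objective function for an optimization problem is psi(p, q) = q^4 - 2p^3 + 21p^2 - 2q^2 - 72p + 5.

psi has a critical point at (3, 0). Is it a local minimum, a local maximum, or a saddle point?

saddle point

The mixed partial ∂²psi/∂p∂q is 0, so the Hessian at any point is diag(psi_pp, psi_qq) = diag(6(-2p + 7), 4(3q^2 - 1)).
At (3, 0): H = diag(6, -4).
The eigenvalues have opposite signs, so H is indefinite: a saddle point.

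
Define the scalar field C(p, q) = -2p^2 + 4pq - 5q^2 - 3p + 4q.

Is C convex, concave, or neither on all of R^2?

concave

C is quadratic, so its Hessian is the constant matrix H = [[-4, 4], [4, -10]].
det(H) = 24, tr(H) = -14.
det(H) > 0 and tr(H) < 0, so H is negative definite everywhere: concave.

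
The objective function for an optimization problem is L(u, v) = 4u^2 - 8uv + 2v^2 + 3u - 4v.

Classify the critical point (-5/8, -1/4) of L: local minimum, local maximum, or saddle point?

saddle point

The Hessian of L is constant: H = [[8, -8], [-8, 4]].
det(H) = 8·4 − (-8)² = -32.
Since det(H) < 0, H is indefinite and the critical point is a saddle point.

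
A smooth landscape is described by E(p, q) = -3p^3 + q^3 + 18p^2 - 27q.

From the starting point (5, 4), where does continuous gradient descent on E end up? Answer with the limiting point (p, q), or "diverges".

diverges

E is separable, so gradient descent decouples: p follows -∂E/∂p, q follows -∂E/∂q.
∂E/∂p = -9p(p - 4); at p=5 this is -45, so p increases.
∂E/∂q = 3(q - 3)(q + 3); at q=4 this is 21, so q decreases.
The p-coordinate has no critical point in that direction and runs off to infinity.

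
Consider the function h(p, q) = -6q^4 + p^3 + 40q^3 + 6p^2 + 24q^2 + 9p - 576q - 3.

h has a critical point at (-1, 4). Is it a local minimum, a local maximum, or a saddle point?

saddle point

The mixed partial ∂²h/∂p∂q is 0, so the Hessian at any point is diag(h_pp, h_qq) = diag(6(p + 2), 24(-3q^2 + 10q + 2)).
At (-1, 4): H = diag(6, -144).
The eigenvalues have opposite signs, so H is indefinite: a saddle point.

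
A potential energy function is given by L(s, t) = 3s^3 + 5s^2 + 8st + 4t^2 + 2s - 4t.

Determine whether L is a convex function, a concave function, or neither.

The term 3s^3 is cubic, so the Hessian is not constant.
∂²L/∂s² = 18s + 10, which takes both signs as s varies (negative for sufficiently negative s). A diagonal entry of the Hessian changing sign means the Hessian is neither positive- nor negative-semidefinite on all of R^2.

neither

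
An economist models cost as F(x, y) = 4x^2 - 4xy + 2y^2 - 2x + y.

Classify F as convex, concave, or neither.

convex

F is quadratic, so its Hessian is the constant matrix H = [[8, -4], [-4, 4]].
det(H) = 16, tr(H) = 12.
det(H) > 0 and tr(H) > 0, so H is positive definite everywhere: convex.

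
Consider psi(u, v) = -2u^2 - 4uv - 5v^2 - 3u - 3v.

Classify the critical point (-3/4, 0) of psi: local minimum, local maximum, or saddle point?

The Hessian of psi is constant: H = [[-4, -4], [-4, -10]].
det(H) = (-4)·(-10) − (-4)² = 24.
det(H) > 0 and tr(H) = -14 < 0, so H is negative definite and the point is a local maximum.

local maximum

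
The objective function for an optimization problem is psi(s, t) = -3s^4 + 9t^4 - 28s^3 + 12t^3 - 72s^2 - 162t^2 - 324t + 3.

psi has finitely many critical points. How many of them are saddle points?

psi separates as a function of s plus a function of t, so ∇psi=0 decouples.
∂psi/∂s = -12s(s + 3)(s + 4) = 0 at s ∈ {-4, -3, 0}; ∂psi/∂t = 36(t - 3)(t + 1)(t + 3) = 0 at t ∈ {-3, -1, 3}.
The Hessian is diagonal: diag(psi_ss, psi_tt). Second derivatives: psi_ss(-4)=-48, psi_ss(-3)=36, psi_ss(0)=-144; psi_tt(-3)=432, psi_tt(-1)=-288, psi_tt(3)=864.
Saddle points occur where the two diagonal entries have opposite signs: (-4, -3), (-4, 3), (-3, -1), (0, -3), (0, 3). Count: 5.

5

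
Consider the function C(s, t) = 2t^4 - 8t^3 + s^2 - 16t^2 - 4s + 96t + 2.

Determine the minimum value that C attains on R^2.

-162

C(s,t) separates as P(s) + Q(t) + 2, so its minimum is min P + min Q + 2.
P'(s) = 2s - 4 vanishes at s ∈ {2}; Q'(t) = 8(t - 3)(t - 2)(t + 2) vanishes at t ∈ {-2, 2, 3}.
Local minima of P (where P''>0): P(2)=-4. Local minima of Q: Q(-2)=-160, Q(3)=90.
So the global minimum of C is P(2) + Q(-2) + 2 = -4 − 160 + 2 = -162, attained at (2, -2).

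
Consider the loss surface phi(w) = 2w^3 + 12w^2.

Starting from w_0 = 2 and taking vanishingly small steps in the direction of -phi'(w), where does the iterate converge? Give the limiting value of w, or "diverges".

0

phi'(w) = 6w(w + 4), so phi'(2) = 72.
Gradient descent moves in the -phi' direction, i.e. w is decreasing.
The nearest critical point in that direction is w = 0, where phi'' = 24 > 0 (a local minimum). The iterate converges there.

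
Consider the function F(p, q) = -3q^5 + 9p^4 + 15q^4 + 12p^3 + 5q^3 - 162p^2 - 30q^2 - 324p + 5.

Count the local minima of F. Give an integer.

F separates as a function of p plus a function of q, so ∇F=0 decouples.
∂F/∂p = 36(p - 3)(p + 1)(p + 3) = 0 at p ∈ {-3, -1, 3}; ∂F/∂q = -15q(q - 4)(q - 1)(q + 1) = 0 at q ∈ {-1, 0, 1, 4}.
The Hessian is diagonal: diag(F_pp, F_qq). Second derivatives: F_pp(-3)=432, F_pp(-1)=-288, F_pp(3)=864; F_qq(-1)=150, F_qq(0)=-60, F_qq(1)=90, F_qq(4)=-900.
Local minima occur where both diagonal entries positive: (-3, -1), (-3, 1), (3, -1), (3, 1). Count: 4.

4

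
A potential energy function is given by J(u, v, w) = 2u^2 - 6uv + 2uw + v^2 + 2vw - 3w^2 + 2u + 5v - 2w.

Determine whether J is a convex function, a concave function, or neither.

J is quadratic, so its Hessian is the constant matrix H = [[4, -6, 2], [-6, 2, 2], [2, 2, -6]].
Leading principal minors: 4, -28, 96.
Neither pattern holds ⇒ H is indefinite ⇒ neither convex nor concave.

neither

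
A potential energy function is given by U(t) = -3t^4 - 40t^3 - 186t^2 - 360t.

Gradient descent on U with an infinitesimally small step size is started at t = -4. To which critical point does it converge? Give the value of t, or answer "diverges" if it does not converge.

U'(t) = -12(t + 2)(t + 3)(t + 5), so U'(-4) = -24.
Gradient descent moves in the -U' direction, i.e. t is increasing.
The nearest critical point in that direction is t = -3, where U'' = 24 > 0 (a local minimum). The iterate converges there.

-3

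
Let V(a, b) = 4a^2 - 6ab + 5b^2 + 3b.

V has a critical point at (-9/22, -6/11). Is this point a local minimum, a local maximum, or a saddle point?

local minimum

The Hessian of V is constant: H = [[8, -6], [-6, 10]].
det(H) = 8·10 − (-6)² = 44.
det(H) > 0 and tr(H) = 18 > 0, so H is positive definite and the point is a local minimum.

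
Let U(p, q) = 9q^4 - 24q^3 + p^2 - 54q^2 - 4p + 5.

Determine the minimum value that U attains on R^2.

-404

U(p,q) separates as A(p) + B(q) + 5, so its minimum is min A + min B + 5.
A'(p) = 2p - 4 vanishes at p ∈ {2}; B'(q) = 36q(q - 3)(q + 1) vanishes at q ∈ {-1, 0, 3}.
Local minima of A (where A''>0): A(2)=-4. Local minima of B: B(-1)=-21, B(3)=-405.
So the global minimum of U is A(2) + B(3) + 5 = -4 − 405 + 5 = -404, attained at (2, 3).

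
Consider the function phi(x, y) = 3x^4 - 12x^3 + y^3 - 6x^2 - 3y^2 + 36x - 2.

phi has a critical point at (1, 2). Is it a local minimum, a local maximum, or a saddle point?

saddle point

The mixed partial ∂²phi/∂x∂y is 0, so the Hessian at any point is diag(phi_xx, phi_yy) = diag(12(3x^2 - 6x - 1), 6(y - 1)).
At (1, 2): H = diag(-48, 6).
The eigenvalues have opposite signs, so H is indefinite: a saddle point.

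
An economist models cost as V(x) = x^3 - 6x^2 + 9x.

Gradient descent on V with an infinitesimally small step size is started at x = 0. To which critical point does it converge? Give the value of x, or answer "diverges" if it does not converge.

diverges

V'(x) = 3(x - 3)(x - 1), so V'(0) = 9.
Gradient descent moves in the -V' direction, i.e. x is decreasing.
There is no critical point below x=0, and V' keeps the same sign, so the iterate runs off to −∞.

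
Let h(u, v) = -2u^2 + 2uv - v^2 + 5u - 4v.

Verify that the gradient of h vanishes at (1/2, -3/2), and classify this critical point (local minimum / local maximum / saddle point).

∇h = (-4u + 2v + 5, 2u - 2v - 4); substituting (1/2, -3/2) gives ∇h = (0, 0), so (1/2, -3/2) is indeed a critical point.
The Hessian of h is constant: H = [[-4, 2], [2, -2]].
det(H) = (-4)·(-2) − 2² = 4.
det(H) > 0 and tr(H) = -6 < 0, so H is negative definite and the point is a local maximum.

local maximum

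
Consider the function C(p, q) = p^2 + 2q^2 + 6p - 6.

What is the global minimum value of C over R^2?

C(p,q) separates as A(p) + B(q) − 6, so its minimum is min A + min B − 6.
A'(p) = 2p + 6 vanishes at p ∈ {-3}; B'(q) = 4q vanishes at q ∈ {0}.
Local minima of A (where A''>0): A(-3)=-9. Local minima of B: B(0)=0.
So the global minimum of C is A(-3) + B(0) − 6 = -9 + 0 − 6 = -15, attained at (-3, 0).

-15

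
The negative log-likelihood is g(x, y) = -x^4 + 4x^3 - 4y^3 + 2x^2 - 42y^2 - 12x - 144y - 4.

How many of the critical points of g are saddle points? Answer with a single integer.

3

g separates as a function of x plus a function of y, so ∇g=0 decouples.
∂g/∂x = -4(x - 3)(x - 1)(x + 1) = 0 at x ∈ {-1, 1, 3}; ∂g/∂y = -12(y + 3)(y + 4) = 0 at y ∈ {-4, -3}.
The Hessian is diagonal: diag(g_xx, g_yy). Second derivatives: g_xx(-1)=-32, g_xx(1)=16, g_xx(3)=-32; g_yy(-4)=12, g_yy(-3)=-12.
Saddle points occur where the two diagonal entries have opposite signs: (-1, -4), (1, -3), (3, -4). Count: 3.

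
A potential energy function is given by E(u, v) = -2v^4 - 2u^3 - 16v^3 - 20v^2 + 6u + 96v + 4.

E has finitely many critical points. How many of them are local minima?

1

E separates as a function of u plus a function of v, so ∇E=0 decouples.
∂E/∂u = -6(u - 1)(u + 1) = 0 at u ∈ {-1, 1}; ∂E/∂v = -8(v - 1)(v + 3)(v + 4) = 0 at v ∈ {-4, -3, 1}.
The Hessian is diagonal: diag(E_uu, E_vv). Second derivatives: E_uu(-1)=12, E_uu(1)=-12; E_vv(-4)=-40, E_vv(-3)=32, E_vv(1)=-160.
Local minima occur where both diagonal entries positive: (-1, -3). Count: 1.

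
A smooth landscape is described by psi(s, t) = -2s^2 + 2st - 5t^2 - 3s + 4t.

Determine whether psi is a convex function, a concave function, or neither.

psi is quadratic, so its Hessian is the constant matrix H = [[-4, 2], [2, -10]].
det(H) = 36, tr(H) = -14.
det(H) > 0 and tr(H) < 0, so H is negative definite everywhere: concave.

concave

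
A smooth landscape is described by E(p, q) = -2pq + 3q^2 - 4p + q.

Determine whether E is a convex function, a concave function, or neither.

neither

E is quadratic, so its Hessian is the constant matrix H = [[0, -2], [-2, 6]].
det(H) = -4, tr(H) = 6.
det(H) < 0, so H is indefinite: neither convex nor concave.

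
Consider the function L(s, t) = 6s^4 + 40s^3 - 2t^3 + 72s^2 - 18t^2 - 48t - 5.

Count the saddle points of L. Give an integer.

3

L separates as a function of s plus a function of t, so ∇L=0 decouples.
∂L/∂s = 24s(s + 2)(s + 3) = 0 at s ∈ {-3, -2, 0}; ∂L/∂t = -6(t + 2)(t + 4) = 0 at t ∈ {-4, -2}.
The Hessian is diagonal: diag(L_ss, L_tt). Second derivatives: L_ss(-3)=72, L_ss(-2)=-48, L_ss(0)=144; L_tt(-4)=12, L_tt(-2)=-12.
Saddle points occur where the two diagonal entries have opposite signs: (-3, -2), (-2, -4), (0, -2). Count: 3.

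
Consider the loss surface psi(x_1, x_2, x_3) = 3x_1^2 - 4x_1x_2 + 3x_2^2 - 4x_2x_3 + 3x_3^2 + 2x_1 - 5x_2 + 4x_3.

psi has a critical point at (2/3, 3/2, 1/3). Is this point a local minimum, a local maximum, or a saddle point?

local minimum

The Hessian is constant: H = [[6, -4, 0], [-4, 6, -4], [0, -4, 6]].
Leading principal minors: Δ₁ = 6, Δ₂ = 20, Δ₃ = 24.
All leading minors are positive, so H is positive definite: a local minimum.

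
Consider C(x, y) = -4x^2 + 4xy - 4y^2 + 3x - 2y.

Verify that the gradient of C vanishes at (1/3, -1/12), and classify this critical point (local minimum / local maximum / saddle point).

local maximum

∇C = (-8x + 4y + 3, 4x - 8y - 2); substituting (1/3, -1/12) gives ∇C = (0, 0), so (1/3, -1/12) is indeed a critical point.
The Hessian of C is constant: H = [[-8, 4], [4, -8]].
det(H) = (-8)·(-8) − 4² = 48.
det(H) > 0 and tr(H) = -16 < 0, so H is negative definite and the point is a local maximum.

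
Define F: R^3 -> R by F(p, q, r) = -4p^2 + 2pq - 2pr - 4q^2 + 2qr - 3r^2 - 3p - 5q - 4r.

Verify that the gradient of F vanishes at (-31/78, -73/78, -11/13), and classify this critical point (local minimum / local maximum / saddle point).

∇F = (-8p + 2q - 2r - 3, 2p - 8q + 2r - 5, -2p + 2q - 6r - 4); substituting (-31/78, -73/78, -11/13) gives ∇F = (0, 0, 0), so (-31/78, -73/78, -11/13) is indeed a critical point.
The Hessian is constant: H = [[-8, 2, -2], [2, -8, 2], [-2, 2, -6]].
Leading principal minors: Δ₁ = -8, Δ₂ = 60, Δ₃ = -312.
The minors alternate sign starting negative (−, +, −), so H is negative definite: a local maximum.

local maximum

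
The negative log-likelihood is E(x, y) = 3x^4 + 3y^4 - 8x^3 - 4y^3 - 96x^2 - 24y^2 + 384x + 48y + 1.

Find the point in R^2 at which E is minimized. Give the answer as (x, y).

E(x,y) separates as P(x) + Q(y) + 1, so its minimum is min P + min Q + 1.
P'(x) = 12(x - 4)(x - 2)(x + 4) vanishes at x ∈ {-4, 2, 4}; Q'(y) = 12(y - 2)(y - 1)(y + 2) vanishes at y ∈ {-2, 1, 2}.
Local minima of P (where P''>0): P(-4)=-1792, P(4)=256. Local minima of Q: Q(-2)=-112, Q(2)=16.
So the global minimum of E is P(-4) + Q(-2) + 1 = -1792 − 112 + 1 = -1903, attained at (-4, -2).

(-4, -2)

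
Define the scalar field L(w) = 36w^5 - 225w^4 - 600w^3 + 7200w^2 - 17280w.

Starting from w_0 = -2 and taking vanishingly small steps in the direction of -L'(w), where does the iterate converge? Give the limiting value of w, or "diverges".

2

L'(w) = 180(w - 4)(w - 3)(w - 2)(w + 4), so L'(-2) = -43200.
Gradient descent moves in the -L' direction, i.e. w is increasing.
The nearest critical point in that direction is w = 2, where L'' = 2160 > 0 (a local minimum). The iterate converges there.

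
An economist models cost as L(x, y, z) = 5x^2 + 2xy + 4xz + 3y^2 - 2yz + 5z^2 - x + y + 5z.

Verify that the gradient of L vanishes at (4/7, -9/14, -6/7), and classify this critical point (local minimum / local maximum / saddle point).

∇L = (10x + 2y + 4z - 1, 2x + 6y - 2z + 1, 4x - 2y + 10z + 5); substituting (4/7, -9/14, -6/7) gives ∇L = (0, 0, 0), so (4/7, -9/14, -6/7) is indeed a critical point.
The Hessian is constant: H = [[10, 2, 4], [2, 6, -2], [4, -2, 10]].
Leading principal minors: Δ₁ = 10, Δ₂ = 56, Δ₃ = 392.
All leading minors are positive, so H is positive definite: a local minimum.

local minimum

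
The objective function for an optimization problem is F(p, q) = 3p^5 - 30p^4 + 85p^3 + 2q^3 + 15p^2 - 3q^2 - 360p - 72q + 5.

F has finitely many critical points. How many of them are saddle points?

F separates as a function of p plus a function of q, so ∇F=0 decouples.
∂F/∂p = 15(p - 4)(p - 3)(p - 2)(p + 1) = 0 at p ∈ {-1, 2, 3, 4}; ∂F/∂q = 6(q - 4)(q + 3) = 0 at q ∈ {-3, 4}.
The Hessian is diagonal: diag(F_pp, F_qq). Second derivatives: F_pp(-1)=-900, F_pp(2)=90, F_pp(3)=-60, F_pp(4)=150; F_qq(-3)=-42, F_qq(4)=42.
Saddle points occur where the two diagonal entries have opposite signs: (-1, 4), (2, -3), (3, 4), (4, -3). Count: 4.

4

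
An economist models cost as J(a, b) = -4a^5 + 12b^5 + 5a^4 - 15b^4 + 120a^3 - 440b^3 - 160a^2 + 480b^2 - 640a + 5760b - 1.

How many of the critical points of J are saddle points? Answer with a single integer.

8

J separates as a function of a plus a function of b, so ∇J=0 decouples.
∂J/∂a = -20(a - 4)(a - 2)(a + 1)(a + 4) = 0 at a ∈ {-4, -1, 2, 4}; ∂J/∂b = 60(b - 4)(b - 3)(b + 2)(b + 4) = 0 at b ∈ {-4, -2, 3, 4}.
The Hessian is diagonal: diag(J_aa, J_bb). Second derivatives: J_aa(-4)=2880, J_aa(-1)=-900, J_aa(2)=720, J_aa(4)=-1600; J_bb(-4)=-6720, J_bb(-2)=3600, J_bb(3)=-2100, J_bb(4)=2880.
Saddle points occur where the two diagonal entries have opposite signs: (-4, -4), (-4, 3), (-1, -2), (-1, 4), (2, -4), (2, 3), (4, -2), (4, 4). Count: 8.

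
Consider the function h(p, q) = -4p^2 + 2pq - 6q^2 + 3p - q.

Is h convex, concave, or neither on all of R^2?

h is quadratic, so its Hessian is the constant matrix H = [[-8, 2], [2, -12]].
det(H) = 92, tr(H) = -20.
det(H) > 0 and tr(H) < 0, so H is negative definite everywhere: concave.

concave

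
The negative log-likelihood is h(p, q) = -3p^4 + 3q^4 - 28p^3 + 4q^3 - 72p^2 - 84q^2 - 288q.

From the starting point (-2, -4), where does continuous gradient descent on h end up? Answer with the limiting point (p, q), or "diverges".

(-3, -3)

h is separable, so gradient descent decouples: p follows -∂h/∂p, q follows -∂h/∂q.
∂h/∂p = -12p(p + 3)(p + 4); at p=-2 this is 48, so p decreases.
∂h/∂q = 12(q - 4)(q + 2)(q + 3); at q=-4 this is -192, so q increases.
p converges to its nearest critical value -3 (a local min of the p-part); q converges to -3. The iterate converges to (-3, -3).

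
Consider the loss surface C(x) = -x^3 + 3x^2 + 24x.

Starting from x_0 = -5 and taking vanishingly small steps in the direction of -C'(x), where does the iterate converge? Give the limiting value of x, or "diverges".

-2

C'(x) = -3(x - 4)(x + 2), so C'(-5) = -81.
Gradient descent moves in the -C' direction, i.e. x is increasing.
The nearest critical point in that direction is x = -2, where C'' = 18 > 0 (a local minimum). The iterate converges there.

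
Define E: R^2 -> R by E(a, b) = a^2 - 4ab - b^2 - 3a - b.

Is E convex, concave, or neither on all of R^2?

neither

E is quadratic, so its Hessian is the constant matrix H = [[2, -4], [-4, -2]].
det(H) = -20, tr(H) = 0.
det(H) < 0, so H is indefinite: neither convex nor concave.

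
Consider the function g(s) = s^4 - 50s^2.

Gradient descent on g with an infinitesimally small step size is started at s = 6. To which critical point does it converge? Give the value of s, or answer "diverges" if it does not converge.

g'(s) = 4s(s - 5)(s + 5), so g'(6) = 264.
Gradient descent moves in the -g' direction, i.e. s is decreasing.
The nearest critical point in that direction is s = 5, where g'' = 200 > 0 (a local minimum). The iterate converges there.

5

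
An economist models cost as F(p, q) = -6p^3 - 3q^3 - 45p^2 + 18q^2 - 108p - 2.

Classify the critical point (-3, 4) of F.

The mixed partial ∂²F/∂p∂q is 0, so the Hessian at any point is diag(F_pp, F_qq) = diag(-18(2p + 5), 18(-q + 2)).
At (-3, 4): H = diag(18, -36).
The eigenvalues have opposite signs, so H is indefinite: a saddle point.

saddle point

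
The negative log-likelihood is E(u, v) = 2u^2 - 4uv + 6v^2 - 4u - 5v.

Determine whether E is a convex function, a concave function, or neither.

E is quadratic, so its Hessian is the constant matrix H = [[4, -4], [-4, 12]].
det(H) = 32, tr(H) = 16.
det(H) > 0 and tr(H) > 0, so H is positive definite everywhere: convex.

convex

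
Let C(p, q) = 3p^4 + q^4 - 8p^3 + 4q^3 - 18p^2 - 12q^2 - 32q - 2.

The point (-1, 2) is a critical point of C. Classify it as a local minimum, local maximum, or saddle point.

The mixed partial ∂²C/∂p∂q is 0, so the Hessian at any point is diag(C_pp, C_qq) = diag(12(3p^2 - 4p - 3), 12(q^2 + 2q - 2)).
At (-1, 2): H = diag(48, 72).
Both eigenvalues are positive, so H is positive definite: a local minimum.

local minimum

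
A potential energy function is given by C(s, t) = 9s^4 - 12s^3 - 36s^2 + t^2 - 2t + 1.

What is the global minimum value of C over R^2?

C(s,t) separates as P(s) + Q(t) + 1, so its minimum is min P + min Q + 1.
P'(s) = 36s(s - 2)(s + 1) vanishes at s ∈ {-1, 0, 2}; Q'(t) = 2(t - 1) vanishes at t ∈ {1}.
Local minima of P (where P''>0): P(-1)=-15, P(2)=-96. Local minima of Q: Q(1)=-1.
So the global minimum of C is P(2) + Q(1) + 1 = -96 − 1 + 1 = -96, attained at (2, 1).

-96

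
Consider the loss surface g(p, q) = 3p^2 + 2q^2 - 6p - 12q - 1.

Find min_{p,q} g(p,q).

g(p,q) separates as A(p) + B(q) − 1, so its minimum is min A + min B − 1.
A'(p) = 6p - 6 vanishes at p ∈ {1}; B'(q) = 4q - 12 vanishes at q ∈ {3}.
Local minima of A (where A''>0): A(1)=-3. Local minima of B: B(3)=-18.
So the global minimum of g is A(1) + B(3) − 1 = -3 − 18 − 1 = -22, attained at (1, 3).

-22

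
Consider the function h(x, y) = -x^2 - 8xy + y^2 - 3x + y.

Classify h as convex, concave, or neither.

h is quadratic, so its Hessian is the constant matrix H = [[-2, -8], [-8, 2]].
det(H) = -68, tr(H) = 0.
det(H) < 0, so H is indefinite: neither convex nor concave.

neither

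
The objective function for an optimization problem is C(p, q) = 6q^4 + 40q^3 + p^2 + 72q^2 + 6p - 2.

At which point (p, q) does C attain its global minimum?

(-3, 0)

C(p,q) separates as A(p) + B(q) − 2, so its minimum is min A + min B − 2.
A'(p) = 2p + 6 vanishes at p ∈ {-3}; B'(q) = 24q(q + 2)(q + 3) vanishes at q ∈ {-3, -2, 0}.
Local minima of A (where A''>0): A(-3)=-9. Local minima of B: B(-3)=54, B(0)=0.
So the global minimum of C is A(-3) + B(0) − 2 = -9 + 0 − 2 = -11, attained at (-3, 0).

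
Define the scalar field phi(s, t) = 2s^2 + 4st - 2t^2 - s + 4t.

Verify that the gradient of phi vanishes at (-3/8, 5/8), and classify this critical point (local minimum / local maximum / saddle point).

∇phi = (4s + 4t - 1, 4s - 4t + 4); substituting (-3/8, 5/8) gives ∇phi = (0, 0), so (-3/8, 5/8) is indeed a critical point.
The Hessian of phi is constant: H = [[4, 4], [4, -4]].
det(H) = 4·(-4) − 4² = -32.
Since det(H) < 0, H is indefinite and the critical point is a saddle point.

saddle point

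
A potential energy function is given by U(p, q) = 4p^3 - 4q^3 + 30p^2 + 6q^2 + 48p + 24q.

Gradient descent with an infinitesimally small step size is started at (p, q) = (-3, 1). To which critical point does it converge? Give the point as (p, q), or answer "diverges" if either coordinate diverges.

U is separable, so gradient descent decouples: p follows -∂U/∂p, q follows -∂U/∂q.
∂U/∂p = 12(p + 1)(p + 4); at p=-3 this is -24, so p increases.
∂U/∂q = -12(q - 2)(q + 1); at q=1 this is 24, so q decreases.
p converges to its nearest critical value -1 (a local min of the p-part); q converges to -1. The iterate converges to (-1, -1).

(-1, -1)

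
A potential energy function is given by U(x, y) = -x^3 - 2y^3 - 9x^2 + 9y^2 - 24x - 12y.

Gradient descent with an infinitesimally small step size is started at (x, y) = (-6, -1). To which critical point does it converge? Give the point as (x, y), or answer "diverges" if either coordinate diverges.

(-4, 1)

U is separable, so gradient descent decouples: x follows -∂U/∂x, y follows -∂U/∂y.
∂U/∂x = -3(x + 2)(x + 4); at x=-6 this is -24, so x increases.
∂U/∂y = -6(y - 2)(y - 1); at y=-1 this is -36, so y increases.
x converges to its nearest critical value -4 (a local min of the x-part); y converges to 1. The iterate converges to (-4, 1).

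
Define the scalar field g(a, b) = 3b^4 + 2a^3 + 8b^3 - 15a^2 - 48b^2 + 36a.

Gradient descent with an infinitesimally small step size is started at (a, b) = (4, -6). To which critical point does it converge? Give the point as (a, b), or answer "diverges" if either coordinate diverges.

g is separable, so gradient descent decouples: a follows -∂g/∂a, b follows -∂g/∂b.
∂g/∂a = 6(a - 3)(a - 2); at a=4 this is 12, so a decreases.
∂g/∂b = 12b(b - 2)(b + 4); at b=-6 this is -1152, so b increases.
a converges to its nearest critical value 3 (a local min of the a-part); b converges to -4. The iterate converges to (3, -4).

(3, -4)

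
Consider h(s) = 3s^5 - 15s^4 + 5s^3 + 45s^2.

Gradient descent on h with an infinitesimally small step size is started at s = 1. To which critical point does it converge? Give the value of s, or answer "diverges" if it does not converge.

0

h'(s) = 15s(s - 3)(s - 2)(s + 1), so h'(1) = 60.
Gradient descent moves in the -h' direction, i.e. s is decreasing.
The nearest critical point in that direction is s = 0, where h'' = 90 > 0 (a local minimum). The iterate converges there.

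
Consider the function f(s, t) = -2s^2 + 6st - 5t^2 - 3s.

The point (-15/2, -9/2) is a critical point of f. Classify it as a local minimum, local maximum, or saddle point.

local maximum

The Hessian of f is constant: H = [[-4, 6], [6, -10]].
det(H) = (-4)·(-10) − 6² = 4.
det(H) > 0 and tr(H) = -14 < 0, so H is negative definite and the point is a local maximum.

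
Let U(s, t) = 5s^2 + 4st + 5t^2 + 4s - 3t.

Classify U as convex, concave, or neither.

convex

U is quadratic, so its Hessian is the constant matrix H = [[10, 4], [4, 10]].
det(H) = 84, tr(H) = 20.
det(H) > 0 and tr(H) > 0, so H is positive definite everywhere: convex.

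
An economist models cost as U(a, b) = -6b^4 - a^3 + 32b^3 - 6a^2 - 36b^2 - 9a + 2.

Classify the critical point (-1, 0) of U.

The mixed partial ∂²U/∂a∂b is 0, so the Hessian at any point is diag(U_aa, U_bb) = diag(-6(a + 2), 24(-3b^2 + 8b - 3)).
At (-1, 0): H = diag(-6, -72).
Both eigenvalues are negative, so H is negative definite: a local maximum.

local maximum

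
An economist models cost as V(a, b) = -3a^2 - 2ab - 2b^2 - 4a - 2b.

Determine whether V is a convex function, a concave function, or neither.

concave

V is quadratic, so its Hessian is the constant matrix H = [[-6, -2], [-2, -4]].
det(H) = 20, tr(H) = -10.
det(H) > 0 and tr(H) < 0, so H is negative definite everywhere: concave.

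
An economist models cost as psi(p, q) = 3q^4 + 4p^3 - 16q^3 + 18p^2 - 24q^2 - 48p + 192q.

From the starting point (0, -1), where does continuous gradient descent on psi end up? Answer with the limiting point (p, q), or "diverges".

(1, -2)

psi is separable, so gradient descent decouples: p follows -∂psi/∂p, q follows -∂psi/∂q.
∂psi/∂p = 12(p - 1)(p + 4); at p=0 this is -48, so p increases.
∂psi/∂q = 12(q - 4)(q - 2)(q + 2); at q=-1 this is 180, so q decreases.
p converges to its nearest critical value 1 (a local min of the p-part); q converges to -2. The iterate converges to (1, -2).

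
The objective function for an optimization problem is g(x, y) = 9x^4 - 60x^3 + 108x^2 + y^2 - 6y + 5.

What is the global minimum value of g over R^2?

g(x,y) separates as P(x) + Q(y) + 5, so its minimum is min P + min Q + 5.
P'(x) = 36x(x - 3)(x - 2) vanishes at x ∈ {0, 2, 3}; Q'(y) = 2y - 6 vanishes at y ∈ {3}.
Local minima of P (where P''>0): P(0)=0, P(3)=81. Local minima of Q: Q(3)=-9.
So the global minimum of g is P(0) + Q(3) + 5 = 0 − 9 + 5 = -4, attained at (0, 3).

-4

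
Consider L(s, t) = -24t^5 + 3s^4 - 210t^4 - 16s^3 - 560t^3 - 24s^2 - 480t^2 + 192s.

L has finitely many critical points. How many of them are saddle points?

6

L separates as a function of s plus a function of t, so ∇L=0 decouples.
∂L/∂s = 12(s - 4)(s - 2)(s + 2) = 0 at s ∈ {-2, 2, 4}; ∂L/∂t = -120t(t + 1)(t + 2)(t + 4) = 0 at t ∈ {-4, -2, -1, 0}.
The Hessian is diagonal: diag(L_ss, L_tt). Second derivatives: L_ss(-2)=288, L_ss(2)=-96, L_ss(4)=144; L_tt(-4)=2880, L_tt(-2)=-480, L_tt(-1)=360, L_tt(0)=-960.
Saddle points occur where the two diagonal entries have opposite signs: (-2, -2), (-2, 0), (2, -4), (2, -1), (4, -2), (4, 0). Count: 6.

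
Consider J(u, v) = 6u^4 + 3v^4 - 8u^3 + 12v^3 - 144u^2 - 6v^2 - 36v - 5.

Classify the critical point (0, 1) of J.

saddle point

The mixed partial ∂²J/∂u∂v is 0, so the Hessian at any point is diag(J_uu, J_vv) = diag(24(3u^2 - 2u - 12), 12(3v^2 + 6v - 1)).
At (0, 1): H = diag(-288, 96).
The eigenvalues have opposite signs, so H is indefinite: a saddle point.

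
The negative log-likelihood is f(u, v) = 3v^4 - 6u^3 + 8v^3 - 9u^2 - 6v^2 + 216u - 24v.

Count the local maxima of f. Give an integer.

f separates as a function of u plus a function of v, so ∇f=0 decouples.
∂f/∂u = -18(u - 3)(u + 4) = 0 at u ∈ {-4, 3}; ∂f/∂v = 12(v - 1)(v + 1)(v + 2) = 0 at v ∈ {-2, -1, 1}.
The Hessian is diagonal: diag(f_uu, f_vv). Second derivatives: f_uu(-4)=126, f_uu(3)=-126; f_vv(-2)=36, f_vv(-1)=-24, f_vv(1)=72.
Local maxima occur where both diagonal entries negative: (3, -1). Count: 1.

1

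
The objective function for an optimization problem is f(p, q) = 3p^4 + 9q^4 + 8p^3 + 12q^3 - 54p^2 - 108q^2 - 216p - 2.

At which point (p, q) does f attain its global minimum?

f(p,q) separates as A(p) + B(q) − 2, so its minimum is min A + min B − 2.
A'(p) = 12(p - 3)(p + 2)(p + 3) vanishes at p ∈ {-3, -2, 3}; B'(q) = 36q(q - 2)(q + 3) vanishes at q ∈ {-3, 0, 2}.
Local minima of A (where A''>0): A(-3)=189, A(3)=-675. Local minima of B: B(-3)=-567, B(2)=-192.
So the global minimum of f is A(3) + B(-3) − 2 = -675 − 567 − 2 = -1244, attained at (3, -3).

(3, -3)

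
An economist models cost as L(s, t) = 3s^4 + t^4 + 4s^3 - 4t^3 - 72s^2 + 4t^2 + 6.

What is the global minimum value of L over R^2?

L(s,t) separates as P(s) + Q(t) + 6, so its minimum is min P + min Q + 6.
P'(s) = 12s(s - 3)(s + 4) vanishes at s ∈ {-4, 0, 3}; Q'(t) = 4t(t - 2)(t - 1) vanishes at t ∈ {0, 1, 2}.
Local minima of P (where P''>0): P(-4)=-640, P(3)=-297. Local minima of Q: Q(0)=0, Q(2)=0.
So the global minimum of L is P(-4) + Q(0) + 6 = -640 + 0 + 6 = -634, attained at (-4, 0).

-634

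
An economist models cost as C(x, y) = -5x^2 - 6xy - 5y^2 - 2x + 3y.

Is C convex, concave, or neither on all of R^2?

concave

C is quadratic, so its Hessian is the constant matrix H = [[-10, -6], [-6, -10]].
det(H) = 64, tr(H) = -20.
det(H) > 0 and tr(H) < 0, so H is negative definite everywhere: concave.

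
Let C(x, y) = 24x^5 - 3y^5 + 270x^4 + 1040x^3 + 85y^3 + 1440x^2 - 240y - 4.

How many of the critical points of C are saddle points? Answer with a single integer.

C separates as a function of x plus a function of y, so ∇C=0 decouples.
∂C/∂x = 120x(x + 2)(x + 3)(x + 4) = 0 at x ∈ {-4, -3, -2, 0}; ∂C/∂y = -15(y - 4)(y - 1)(y + 1)(y + 4) = 0 at y ∈ {-4, -1, 1, 4}.
The Hessian is diagonal: diag(C_xx, C_yy). Second derivatives: C_xx(-4)=-960, C_xx(-3)=360, C_xx(-2)=-480, C_xx(0)=2880; C_yy(-4)=1800, C_yy(-1)=-450, C_yy(1)=450, C_yy(4)=-1800.
Saddle points occur where the two diagonal entries have opposite signs: (-4, -4), (-4, 1), (-3, -1), (-3, 4), (-2, -4), (-2, 1), (0, -1), (0, 4). Count: 8.

8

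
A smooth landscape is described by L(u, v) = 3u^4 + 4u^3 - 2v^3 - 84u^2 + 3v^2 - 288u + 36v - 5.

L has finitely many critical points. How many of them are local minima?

L separates as a function of u plus a function of v, so ∇L=0 decouples.
∂L/∂u = 12(u - 4)(u + 2)(u + 3) = 0 at u ∈ {-3, -2, 4}; ∂L/∂v = -6(v - 3)(v + 2) = 0 at v ∈ {-2, 3}.
The Hessian is diagonal: diag(L_uu, L_vv). Second derivatives: L_uu(-3)=84, L_uu(-2)=-72, L_uu(4)=504; L_vv(-2)=30, L_vv(3)=-30.
Local minima occur where both diagonal entries positive: (-3, -2), (4, -2). Count: 2.

2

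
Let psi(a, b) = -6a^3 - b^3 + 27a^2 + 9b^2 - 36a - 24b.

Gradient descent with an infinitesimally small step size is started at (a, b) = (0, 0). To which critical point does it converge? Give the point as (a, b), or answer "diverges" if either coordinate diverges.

(1, 2)

psi is separable, so gradient descent decouples: a follows -∂psi/∂a, b follows -∂psi/∂b.
∂psi/∂a = -18(a - 2)(a - 1); at a=0 this is -36, so a increases.
∂psi/∂b = -3(b - 4)(b - 2); at b=0 this is -24, so b increases.
a converges to its nearest critical value 1 (a local min of the a-part); b converges to 2. The iterate converges to (1, 2).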